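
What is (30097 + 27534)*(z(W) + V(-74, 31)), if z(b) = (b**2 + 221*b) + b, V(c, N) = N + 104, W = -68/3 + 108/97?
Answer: -20425223148575/84681 ≈ -2.4120e+8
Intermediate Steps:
W = -6272/291 (W = -68*1/3 + 108*(1/97) = -68/3 + 108/97 = -6272/291 ≈ -21.553)
V(c, N) = 104 + N
z(b) = b**2 + 222*b
(30097 + 27534)*(z(W) + V(-74, 31)) = (30097 + 27534)*(-6272*(222 - 6272/291)/291 + (104 + 31)) = 57631*(-6272/291*58330/291 + 135) = 57631*(-365845760/84681 + 135) = 57631*(-354413825/84681) = -20425223148575/84681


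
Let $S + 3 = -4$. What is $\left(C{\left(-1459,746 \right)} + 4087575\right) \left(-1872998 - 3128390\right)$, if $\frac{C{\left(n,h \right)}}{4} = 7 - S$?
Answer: $-20443828631828$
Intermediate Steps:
$S = -7$ ($S = -3 - 4 = -7$)
$C{\left(n,h \right)} = 56$ ($C{\left(n,h \right)} = 4 \left(7 - -7\right) = 4 \left(7 + 7\right) = 4 \cdot 14 = 56$)
$\left(C{\left(-1459,746 \right)} + 4087575\right) \left(-1872998 - 3128390\right) = \left(56 + 4087575\right) \left(-1872998 - 3128390\right) = 4087631 \left(-5001388\right) = -20443828631828$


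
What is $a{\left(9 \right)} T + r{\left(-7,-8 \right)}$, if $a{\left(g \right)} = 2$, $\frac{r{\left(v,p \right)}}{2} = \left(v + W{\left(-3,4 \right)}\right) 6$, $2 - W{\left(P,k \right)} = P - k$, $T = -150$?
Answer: $-276$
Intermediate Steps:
$W{\left(P,k \right)} = 2 + k - P$ ($W{\left(P,k \right)} = 2 - \left(P - k\right) = 2 + k - P$)
$r{\left(v,p \right)} = 108 + 12 v$ ($r{\left(v,p \right)} = 2 \left(v + \left(2 + 4 - -3\right)\right) 6 = 2 \left(v + \left(2 + 4 + 3\right)\right) 6 = 2 \left(v + 9\right) 6 = 2 \left(9 + v\right) 6 = 2 \left(54 + 6 v\right) = 108 + 12 v$)
$a{\left(9 \right)} T + r{\left(-7,-8 \right)} = 2 \left(-150\right) + \left(108 + 12 \left(-7\right)\right) = -300 + \left(108 - 84\right) = -300 + 24 = -276$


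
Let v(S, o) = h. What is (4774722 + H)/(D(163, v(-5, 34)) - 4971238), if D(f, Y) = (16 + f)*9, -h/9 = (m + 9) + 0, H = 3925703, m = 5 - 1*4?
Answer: -8700425/4969627 ≈ -1.7507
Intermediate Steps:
m = 1 (m = 5 - 4 = 1)
h = -90 (h = -9*((1 + 9) + 0) = -9*(10 + 0) = -9*10 = -90)
v(S, o) = -90
D(f, Y) = 144 + 9*f
(4774722 + H)/(D(163, v(-5, 34)) - 4971238) = (4774722 + 3925703)/((144 + 9*163) - 4971238) = 8700425/((144 + 1467) - 4971238) = 8700425/(1611 - 4971238) = 8700425/(-4969627) = 8700425*(-1/4969627) = -8700425/4969627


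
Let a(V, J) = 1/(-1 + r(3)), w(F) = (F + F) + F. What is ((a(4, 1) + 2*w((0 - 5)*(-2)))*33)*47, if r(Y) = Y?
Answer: 187671/2 ≈ 93836.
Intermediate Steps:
w(F) = 3*F (w(F) = 2*F + F = 3*F)
a(V, J) = 1/2 (a(V, J) = 1/(-1 + 3) = 1/2)
((a(4, 1) + 2*w((0 - 5)*(-2)))*33)*47 = ((1/2 + 2*(3*((0 - 5)*(-2))))*33)*47 = ((1/2 + 2*(3*(-5*(-2))))*33)*47 = ((1/2 + 2*(3*10))*33)*47 = ((1/2 + 2*30)*33)*47 = ((1/2 + 60)*33)*47 = ((121/2)*33)*47 = (3993/2)*47 = 187671/2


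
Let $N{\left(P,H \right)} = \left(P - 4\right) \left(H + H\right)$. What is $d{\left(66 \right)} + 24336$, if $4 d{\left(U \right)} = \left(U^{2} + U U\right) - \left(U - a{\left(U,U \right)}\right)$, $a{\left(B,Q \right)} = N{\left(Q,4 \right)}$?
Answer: $\frac{53243}{2} \approx 26622.0$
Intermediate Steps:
$N{\left(P,H \right)} = 2 H \left(-4 + P\right)$ ($N{\left(P,H \right)} = \left(-4 + P\right) 2 H = 2 H \left(-4 + P\right)$)
$a{\left(B,Q \right)} = -32 + 8 Q$ ($a{\left(B,Q \right)} = 2 \cdot 4 \left(-4 + Q\right) = -32 + 8 Q$)
$d{\left(U \right)} = -8 + \frac{U^{2}}{2} + \frac{7 U}{4}$ ($d{\left(U \right)} = \frac{\left(U^{2} + U U\right) + \left(\left(-32 + 8 U\right) - U\right)}{4} = \frac{\left(U^{2} + U^{2}\right) + \left(-32 + 7 U\right)}{4} = \frac{2 U^{2} + \left(-32 + 7 U\right)}{4} = \frac{-32 + 2 U^{2} + 7 U}{4} = -8 + \frac{U^{2}}{2} + \frac{7 U}{4}$)
$d{\left(66 \right)} + 24336 = \left(-8 + \frac{66^{2}}{2} + \frac{7}{4} \cdot 66\right) + 24336 = \left(-8 + \frac{1}{2} \cdot 4356 + \frac{231}{2}\right) + 24336 = \left(-8 + 2178 + \frac{231}{2}\right) + 24336 = \frac{4571}{2} + 24336 = \frac{53243}{2}$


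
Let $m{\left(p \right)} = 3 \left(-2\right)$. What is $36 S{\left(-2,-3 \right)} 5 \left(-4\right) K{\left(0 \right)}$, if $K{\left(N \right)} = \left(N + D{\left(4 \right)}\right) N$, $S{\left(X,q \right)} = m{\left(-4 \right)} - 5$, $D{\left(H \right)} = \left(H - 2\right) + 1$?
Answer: $0$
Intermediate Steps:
$D{\left(H \right)} = -1 + H$ ($D{\left(H \right)} = \left(-2 + H\right) + 1 = -1 + H$)
$m{\left(p \right)} = -6$
$S{\left(X,q \right)} = -11$ ($S{\left(X,q \right)} = -6 - 5 = -11$)
$K{\left(N \right)} = N \left(3 + N\right)$ ($K{\left(N \right)} = \left(N + \left(-1 + 4\right)\right) N = \left(N + 3\right) N = \left(3 + N\right) N = N \left(3 + N\right)$)
$36 S{\left(-2,-3 \right)} 5 \left(-4\right) K{\left(0 \right)} = 36 \left(-11\right) 5 \left(-4\right) 0 \left(3 + 0\right) = 36 \left(\left(-55\right) \left(-4\right)\right) 0 \cdot 3 = 36 \cdot 220 \cdot 0 = 7920 \cdot 0 = 0$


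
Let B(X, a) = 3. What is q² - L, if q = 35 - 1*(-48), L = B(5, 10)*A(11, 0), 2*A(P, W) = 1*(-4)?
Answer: 6895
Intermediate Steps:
A(P, W) = -2 (A(P, W) = (1*(-4))/2 = (½)*(-4) = -2)
L = -6 (L = 3*(-2) = -6)
q = 83 (q = 35 + 48 = 83)
q² - L = 83² - 1*(-6) = 6889 + 6 = 6895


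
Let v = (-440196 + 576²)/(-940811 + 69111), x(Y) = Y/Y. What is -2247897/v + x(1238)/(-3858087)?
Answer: -125998164961203412/6971563209 ≈ -1.8073e+7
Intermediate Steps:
x(Y) = 1
v = 5421/43585 (v = (-440196 + 331776)/(-871700) = -108420*(-1/871700) = 5421/43585 ≈ 0.12438)
-2247897/v + x(1238)/(-3858087) = -2247897/5421/43585 + 1/(-3858087) = -2247897*43585/5421 + 1*(-1/3858087) = -32658196915/1807 - 1/3858087 = -125998164961203412/6971563209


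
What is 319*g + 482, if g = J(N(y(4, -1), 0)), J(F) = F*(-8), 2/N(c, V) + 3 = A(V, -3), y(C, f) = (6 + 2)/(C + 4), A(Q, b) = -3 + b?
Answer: 9442/9 ≈ 1049.1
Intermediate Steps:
y(C, f) = 8/(4 + C)
N(c, V) = -2/9 (N(c, V) = 2/(-3 + (-3 - 3)) = 2/(-3 - 6) = 2/(-9) = 2*(-⅑) = -2/9)
J(F) = -8*F
g = 16/9 (g = -8*(-2/9) = 16/9 ≈ 1.7778)
319*g + 482 = 319*(16/9) + 482 = 5104/9 + 482 = 9442/9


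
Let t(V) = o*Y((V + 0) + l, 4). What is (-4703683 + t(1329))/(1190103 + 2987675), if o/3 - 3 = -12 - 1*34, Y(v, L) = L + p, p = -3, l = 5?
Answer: -2351906/2088889 ≈ -1.1259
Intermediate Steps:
Y(v, L) = -3 + L (Y(v, L) = L - 3 = -3 + L)
o = -129 (o = 9 + 3*(-12 - 1*34) = 9 + 3*(-12 - 34) = 9 + 3*(-46) = 9 - 138 = -129)
t(V) = -129 (t(V) = -129*(-3 + 4) = -129*1 = -129)
(-4703683 + t(1329))/(1190103 + 2987675) = (-4703683 - 129)/(1190103 + 2987675) = -4703812/4177778 = -4703812*1/4177778 = -2351906/2088889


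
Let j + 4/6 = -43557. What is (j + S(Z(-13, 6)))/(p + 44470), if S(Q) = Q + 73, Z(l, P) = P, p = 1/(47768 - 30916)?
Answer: -2198107472/2248225323 ≈ -0.97771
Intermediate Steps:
p = 1/16852 ≈ 5.9340e-5
S(Q) = 73 + Q
j = -130673/3 (j = -2/3 - 43557 = -130673/3 ≈ -43558.)
(j + S(Z(-13, 6)))/(p + 44470) = (-130673/3 + (73 + 6))/(1/16852 + 44470) = (-130673/3 + 79)/(749408441/16852) = -130436/3*16852/749408441 = -2198107472/2248225323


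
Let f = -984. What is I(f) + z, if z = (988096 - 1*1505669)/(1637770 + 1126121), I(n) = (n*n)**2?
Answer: 2591202210119699003/2763891 ≈ 9.3752e+11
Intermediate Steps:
I(n) = n**4 (I(n) = (n**2)**2 = n**4)
z = -517573/2763891 (z = (988096 - 1505669)/2763891 = -517573*1/2763891 = -517573/2763891 ≈ -0.18726)
I(f) + z = (-984)**4 - 517573/2763891 = 937519681536 - 517573/2763891 = 2591202210119699003/2763891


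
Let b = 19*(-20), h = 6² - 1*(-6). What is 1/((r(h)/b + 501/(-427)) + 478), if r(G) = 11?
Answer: 162260/77365203 ≈ 0.0020973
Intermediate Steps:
h = 42 (h = 36 + 6 = 42)
b = -380
1/((r(h)/b + 501/(-427)) + 478) = 1/((11/(-380) + 501/(-427)) + 478) = 1/((11*(-1/380) + 501*(-1/427)) + 478) = 1/((-11/380 - 501/427) + 478) = 1/(-195077/162260 + 478) = 1/(77365203/162260) = 162260/77365203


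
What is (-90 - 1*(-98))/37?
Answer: 8/37 ≈ 0.21622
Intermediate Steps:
(-90 - 1*(-98))/37 = (-90 + 98)*(1/37) = 8*(1/37) = 8/37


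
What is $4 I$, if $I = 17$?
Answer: $68$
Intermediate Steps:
$4 I = 4 \cdot 17 = 68$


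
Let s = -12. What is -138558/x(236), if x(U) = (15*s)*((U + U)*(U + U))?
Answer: 23093/6683520 ≈ 0.0034552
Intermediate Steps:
x(U) = -720*U² (x(U) = (15*(-12))*((U + U)*(U + U)) = -180*2*U*2*U = -720*U²)
-138558/x(236) = -138558/((-720*236²)) = -138558/((-720*55696)) = -138558/(-40101120) = -138558*(-1/40101120) = 23093/6683520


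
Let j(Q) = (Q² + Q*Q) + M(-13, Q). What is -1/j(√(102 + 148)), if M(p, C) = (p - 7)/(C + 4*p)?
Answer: -30701/15363510 + √10/6145404 ≈ -0.0019978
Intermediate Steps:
M(p, C) = (-7 + p)/(C + 4*p)
j(Q) = -20/(-52 + Q) + 2*Q² (j(Q) = (Q² + Q*Q) + (-7 - 13)/(Q + 4*(-13)) = (Q² + Q²) - 20/(Q - 52) = 2*Q² - 20/(-52 + Q) = -20/(-52 + Q) + 2*Q²)
-1/j(√(102 + 148)) = -1/(2*(-10 + (√(102 + 148))²*(-52 + √(102 + 148)))/(-52 + √(102 + 148))) = -1/(2*(-10 + (√250)²*(-52 + √250))/(-52 + √250)) = -1/(2*(-10 + (5*√10)²*(-52 + 5*√10))/(-52 + 5*√10)) = -1/(2*(-10 + 250*(-52 + 5*√10))/(-52 + 5*√10)) = -1/(2*(-10 + (-13000 + 1250*√10))/(-52 + 5*√10)) = -1/(2*(-13010 + 1250*√10)/(-52 + 5*√10)) = -(-52 + 5*√10)/(2*(-13010 + 1250*√10))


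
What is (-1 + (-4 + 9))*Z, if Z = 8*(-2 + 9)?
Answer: 224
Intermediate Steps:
Z = 56 (Z = 8*7 = 56)
(-1 + (-4 + 9))*Z = (-1 + (-4 + 9))*56 = (-1 + 5)*56 = 4*56 = 224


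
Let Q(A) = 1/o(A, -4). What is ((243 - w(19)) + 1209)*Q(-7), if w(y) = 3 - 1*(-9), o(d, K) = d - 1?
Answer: -180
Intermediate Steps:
o(d, K) = -1 + d
w(y) = 12 (w(y) = 3 + 9 = 12)
Q(A) = 1/(-1 + A)
((243 - w(19)) + 1209)*Q(-7) = ((243 - 1*12) + 1209)/(-1 - 7) = ((243 - 12) + 1209)/(-8) = (231 + 1209)*(-1/8) = 1440*(-1/8) = -180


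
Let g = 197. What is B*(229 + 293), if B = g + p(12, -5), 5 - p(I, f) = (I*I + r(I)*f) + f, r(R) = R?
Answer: 64206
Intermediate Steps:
p(I, f) = 5 - f - I² - I*f (p(I, f) = 5 - ((I*I + I*f) + f) = 5 - ((I² + I*f) + f) = 5 - (f + I² + I*f) = 5 + (-f - I² - I*f) = 5 - f - I² - I*f)
B = 123 (B = 197 + (5 - 1*(-5) - 1*12² - 1*12*(-5)) = 197 + (5 + 5 - 1*144 + 60) = 197 + (5 + 5 - 144 + 60) = 197 - 74 = 123)
B*(229 + 293) = 123*(229 + 293) = 123*522 = 64206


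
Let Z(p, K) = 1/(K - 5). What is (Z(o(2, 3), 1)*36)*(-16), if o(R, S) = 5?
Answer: 144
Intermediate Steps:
Z(p, K) = 1/(-5 + K)
(Z(o(2, 3), 1)*36)*(-16) = (36/(-5 + 1))*(-16) = (36/(-4))*(-16) = -¼*36*(-16) = -9*(-16) = 144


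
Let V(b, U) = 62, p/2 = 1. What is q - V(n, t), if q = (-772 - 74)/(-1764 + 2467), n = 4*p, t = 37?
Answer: -44432/703 ≈ -63.203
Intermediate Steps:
p = 2 (p = 2*1 = 2)
n = 8 (n = 4*2 = 8)
q = -846/703 ≈ -1.2034
q - V(n, t) = -846/703 - 1*62 = -846/703 - 62 = -44432/703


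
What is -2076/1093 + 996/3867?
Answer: -2313088/1408877 ≈ -1.6418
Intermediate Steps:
-2076/1093 + 996/3867 = -2076*1/1093 + 996*(1/3867) = -2076/1093 + 332/1289 = -2313088/1408877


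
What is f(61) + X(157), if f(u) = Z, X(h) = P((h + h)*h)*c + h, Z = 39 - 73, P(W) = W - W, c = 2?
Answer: 123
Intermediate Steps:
P(W) = 0
Z = -34
X(h) = h (X(h) = 0*2 + h = 0 + h = h)
f(u) = -34
f(61) + X(157) = -34 + 157 = 123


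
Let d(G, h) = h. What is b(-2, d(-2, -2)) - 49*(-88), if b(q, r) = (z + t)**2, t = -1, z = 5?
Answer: 4328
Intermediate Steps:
b(q, r) = 16 (b(q, r) = (5 - 1)**2 = 4**2 = 16)
b(-2, d(-2, -2)) - 49*(-88) = 16 - 49*(-88) = 16 + 4312 = 4328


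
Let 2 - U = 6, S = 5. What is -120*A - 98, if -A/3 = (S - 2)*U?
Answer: -4418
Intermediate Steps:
U = -4 (U = 2 - 1*6 = 2 - 6 = -4)
A = 36 (A = -3*(5 - 2)*(-4) = -9*(-4) = -3*(-12) = 36)
-120*A - 98 = -120*36 - 98 = -4320 - 98 = -4418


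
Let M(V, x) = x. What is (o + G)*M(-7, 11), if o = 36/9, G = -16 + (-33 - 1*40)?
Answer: -935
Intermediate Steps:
G = -89 (G = -16 + (-33 - 40) = -16 - 73 = -89)
o = 4 (o = 36*(1/9) = 4)
(o + G)*M(-7, 11) = (4 - 89)*11 = -85*11 = -935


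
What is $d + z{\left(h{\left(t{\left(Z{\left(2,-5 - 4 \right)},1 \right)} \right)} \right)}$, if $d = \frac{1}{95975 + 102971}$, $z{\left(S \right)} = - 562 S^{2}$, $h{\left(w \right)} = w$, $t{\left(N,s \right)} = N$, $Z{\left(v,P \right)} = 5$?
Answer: $- \frac{2795191299}{198946} \approx -14050.0$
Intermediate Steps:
$d = \frac{1}{198946} \approx 5.0265 \cdot 10^{-6}$
$d + z{\left(h{\left(t{\left(Z{\left(2,-5 - 4 \right)},1 \right)} \right)} \right)} = \frac{1}{198946} - 562 \cdot 5^{2} = \frac{1}{198946} - 14050 = - \frac{2795191299}{198946}$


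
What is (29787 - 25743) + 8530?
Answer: 12574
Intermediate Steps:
(29787 - 25743) + 8530 = 4044 + 8530 = 12574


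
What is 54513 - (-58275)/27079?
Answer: 1476215802/27079 ≈ 54515.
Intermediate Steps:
54513 - (-58275)/27079 = 54513 - 1*(-58275/27079) = 54513 + 58275/27079 = 1476215802/27079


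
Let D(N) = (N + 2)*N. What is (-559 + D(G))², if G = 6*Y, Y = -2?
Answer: 192721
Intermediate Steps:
G = -12 (G = 6*(-2) = -12)
D(N) = N*(2 + N) (D(N) = (2 + N)*N = N*(2 + N))
(-559 + D(G))² = (-559 - 12*(2 - 12))² = (-559 - 12*(-10))² = (-559 + 120)² = (-439)² = 192721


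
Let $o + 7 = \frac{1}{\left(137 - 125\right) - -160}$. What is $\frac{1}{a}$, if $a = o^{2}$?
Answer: $\frac{29584}{1447209} \approx 0.020442$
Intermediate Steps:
$o = - \frac{1203}{172}$ ($o = -7 + \frac{1}{\left(137 - 125\right) - -160} = -7 + \frac{1}{\left(137 - 125\right) + 160} = -7 + \frac{1}{12 + 160} = -7 + \frac{1}{172} = - \frac{1203}{172} \approx -6.9942$)
$a = \frac{1447209}{29584}$ ($a = \left(- \frac{1203}{172}\right)^{2} = \frac{1447209}{29584} \approx 48.919$)
$\frac{1}{a} = \frac{1}{\frac{1447209}{29584}} = \frac{29584}{1447209}$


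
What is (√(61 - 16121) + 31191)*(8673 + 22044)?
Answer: 958093947 + 61434*I*√4015 ≈ 9.5809e+8 + 3.8927e+6*I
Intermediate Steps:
(√(61 - 16121) + 31191)*(8673 + 22044) = (√(-16060) + 31191)*30717 = (2*I*√4015 + 31191)*30717 = (31191 + 2*I*√4015)*30717 = 958093947 + 61434*I*√4015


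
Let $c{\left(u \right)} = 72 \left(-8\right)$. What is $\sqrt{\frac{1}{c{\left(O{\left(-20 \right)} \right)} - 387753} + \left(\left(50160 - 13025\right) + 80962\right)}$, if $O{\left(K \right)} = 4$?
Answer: $\frac{2 \sqrt{4452239546759262}}{388329} \approx 343.65$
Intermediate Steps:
$c{\left(u \right)} = -576$
$\sqrt{\frac{1}{c{\left(O{\left(-20 \right)} \right)} - 387753} + \left(\left(50160 - 13025\right) + 80962\right)} = \sqrt{\frac{1}{-576 - 387753} + \left(\left(50160 - 13025\right) + 80962\right)} = \sqrt{\frac{1}{-388329} + \left(37135 + 80962\right)} = \sqrt{- \frac{1}{388329} + 118097} = \sqrt{\frac{45860489912}{388329}} = \frac{2 \sqrt{4452239546759262}}{388329}$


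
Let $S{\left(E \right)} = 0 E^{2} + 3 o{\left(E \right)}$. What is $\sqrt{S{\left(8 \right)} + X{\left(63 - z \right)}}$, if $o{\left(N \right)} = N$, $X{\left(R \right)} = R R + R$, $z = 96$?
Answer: $6 \sqrt{30} \approx 32.863$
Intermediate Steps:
$X{\left(R \right)} = R + R^{2}$ ($X{\left(R \right)} = R^{2} + R = R + R^{2}$)
$S{\left(E \right)} = 3 E$ ($S{\left(E \right)} = 0 E^{2} + 3 E = 0 + 3 E = 3 E$)
$\sqrt{S{\left(8 \right)} + X{\left(63 - z \right)}} = \sqrt{3 \cdot 8 + \left(63 - 96\right) \left(1 + \left(63 - 96\right)\right)} = \sqrt{24 + \left(63 - 96\right) \left(1 + \left(63 - 96\right)\right)} = \sqrt{24 - 33 \left(1 - 33\right)} = \sqrt{24 - -1056} = \sqrt{24 + 1056} = \sqrt{1080} = 6 \sqrt{30}$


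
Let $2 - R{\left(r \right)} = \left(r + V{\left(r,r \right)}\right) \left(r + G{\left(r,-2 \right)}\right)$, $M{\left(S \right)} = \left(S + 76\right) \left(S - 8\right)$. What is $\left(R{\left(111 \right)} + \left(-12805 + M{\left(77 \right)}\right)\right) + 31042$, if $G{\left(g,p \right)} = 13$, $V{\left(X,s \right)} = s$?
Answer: $1268$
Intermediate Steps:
$M{\left(S \right)} = \left(-8 + S\right) \left(76 + S\right)$ ($M{\left(S \right)} = \left(76 + S\right) \left(-8 + S\right) = \left(-8 + S\right) \left(76 + S\right)$)
$R{\left(r \right)} = 2 - 2 r \left(13 + r\right)$ ($R{\left(r \right)} = 2 - \left(r + r\right) \left(r + 13\right) = 2 - 2 r \left(13 + r\right)$)
$\left(R{\left(111 \right)} + \left(-12805 + M{\left(77 \right)}\right)\right) + 31042 = \left(\left(2 - 2886 - 2 \cdot 111^{2}\right) + \left(-12805 + \left(-608 + 77^{2} + 68 \cdot 77\right)\right)\right) + 31042 = \left(\left(2 - 2886 - 24642\right) + \left(-12805 + \left(-608 + 5929 + 5236\right)\right)\right) + 31042 = \left(\left(2 - 2886 - 24642\right) + \left(-12805 + 10557\right)\right) + 31042 = \left(-27526 - 2248\right) + 31042 = -29774 + 31042 = 1268$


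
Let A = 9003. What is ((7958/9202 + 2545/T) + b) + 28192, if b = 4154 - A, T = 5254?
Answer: 564318220533/24173654 ≈ 23344.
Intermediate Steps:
b = -4849 (b = 4154 - 1*9003 = 4154 - 9003 = -4849)
((7958/9202 + 2545/T) + b) + 28192 = ((7958/9202 + 2545/5254) - 4849) + 28192 = ((7958*(1/9202) + 2545*(1/5254)) - 4849) + 28192 = ((3979/4601 + 2545/5254) - 4849) + 28192 = (32615211/24173654 - 4849) + 28192 = -117185433035/24173654 + 28192 = 564318220533/24173654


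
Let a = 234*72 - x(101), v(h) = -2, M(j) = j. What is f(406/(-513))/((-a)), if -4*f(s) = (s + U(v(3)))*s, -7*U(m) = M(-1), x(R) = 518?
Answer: 67541/8595099540 ≈ 7.8581e-6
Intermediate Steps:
U(m) = ⅐ (U(m) = -⅐*(-1) = ⅐)
f(s) = -s*(⅐ + s)/4 (f(s) = -(s + ⅐)*s/4 = -(⅐ + s)*s/4 = -s*(⅐ + s)/4)
a = 16330 (a = 234*72 - 1*518 = 16848 - 518 = 16330)
f(406/(-513))/((-a)) = (-406/(-513)*(1 + 7*(406/(-513)))/28)/((-1*16330)) = -406*(-1/513)*(1 + 7*(406*(-1/513)))/28/(-16330) = -1/28*(-406/513)*(1 + 7*(-406/513))*(-1/16330) = -1/28*(-406/513)*(1 - 2842/513)*(-1/16330) = -1/28*(-406/513)*(-2329/513)*(-1/16330) = -67541/526338*(-1/16330) = 67541/8595099540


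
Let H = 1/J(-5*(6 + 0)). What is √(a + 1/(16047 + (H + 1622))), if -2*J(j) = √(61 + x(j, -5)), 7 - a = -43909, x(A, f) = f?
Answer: √(10863325270 - 43916*√14)/√(247366 - √14) ≈ 209.56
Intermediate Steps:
a = 43916 (a = 7 - 1*(-43909) = 7 + 43909 = 43916)
J(j) = -√14 (J(j) = -√(61 - 5)/2 = -√14)
H = -√14/14 (H = 1/(-√14) = -√14/14 ≈ -0.26726)
√(a + 1/(16047 + (H + 1622))) = √(43916 + 1/(16047 + (-√14/14 + 1622))) = √(43916 + 1/(16047 + (1622 - √14/14))) = √(43916 + 1/(17669 - √14/14))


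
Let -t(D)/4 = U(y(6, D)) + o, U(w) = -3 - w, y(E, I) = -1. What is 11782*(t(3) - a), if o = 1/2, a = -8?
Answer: 164948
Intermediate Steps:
o = ½ ≈ 0.50000
t(D) = 6 (t(D) = -4*((-3 - 1*(-1)) + ½) = -4*((-3 + 1) + ½) = -4*(-2 + ½) = -4*(-3/2) = 6)
11782*(t(3) - a) = 11782*(6 - 1*(-8)) = 11782*(6 + 8) = 11782*14 = 164948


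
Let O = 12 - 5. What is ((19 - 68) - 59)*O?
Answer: -756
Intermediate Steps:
O = 7
((19 - 68) - 59)*O = ((19 - 68) - 59)*7 = (-49 - 59)*7 = -108*7 = -756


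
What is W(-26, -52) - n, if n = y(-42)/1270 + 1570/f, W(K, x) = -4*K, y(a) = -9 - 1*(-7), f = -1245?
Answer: 16643599/158115 ≈ 105.26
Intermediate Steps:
y(a) = -2 (y(a) = -9 + 7 = -2)
n = -199639/158115 (n = -2/1270 + 1570/(-1245) = -2*1/1270 + 1570*(-1/1245) = -1/635 - 314/249 = -199639/158115 ≈ -1.2626)
W(-26, -52) - n = -4*(-26) - 1*(-199639/158115) = 104 + 199639/158115 = 16643599/158115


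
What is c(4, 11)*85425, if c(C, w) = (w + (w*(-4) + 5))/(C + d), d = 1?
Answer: -478380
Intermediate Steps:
c(C, w) = (5 - 3*w)/(1 + C) (c(C, w) = (w + (w*(-4) + 5))/(C + 1) = (w + (-4*w + 5))/(1 + C) = (w + (5 - 4*w))/(1 + C) = (5 - 3*w)/(1 + C))
c(4, 11)*85425 = ((5 - 3*11)/(1 + 4))*85425 = ((5 - 33)/5)*85425 = ((⅕)*(-28))*85425 = -28/5*85425 = -478380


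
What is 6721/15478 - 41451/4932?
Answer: -101405101/12722916 ≈ -7.9703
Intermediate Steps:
6721/15478 - 41451/4932 = 6721*(1/15478) - 41451*1/4932 = 6721/15478 - 13817/1644 = -101405101/12722916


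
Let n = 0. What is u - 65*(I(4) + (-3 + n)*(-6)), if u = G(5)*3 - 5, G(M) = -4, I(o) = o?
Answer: -1447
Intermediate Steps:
u = -17 (u = -4*3 - 5 = -12 - 5 = -17)
u - 65*(I(4) + (-3 + n)*(-6)) = -17 - 65*(4 + (-3 + 0)*(-6)) = -17 - 65*(4 - 3*(-6)) = -17 - 65*(4 + 18) = -17 - 65*22 = -17 - 1430 = -1447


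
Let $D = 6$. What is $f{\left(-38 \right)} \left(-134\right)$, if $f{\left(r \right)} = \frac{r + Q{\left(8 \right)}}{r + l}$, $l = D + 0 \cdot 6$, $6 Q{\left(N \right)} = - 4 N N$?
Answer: $- \frac{8107}{24} \approx -337.79$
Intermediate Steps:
$Q{\left(N \right)} = - \frac{2 N^{2}}{3}$ ($Q{\left(N \right)} = \frac{- 4 N N}{6} = \frac{\left(-4\right) N^{2}}{6} = - \frac{2 N^{2}}{3}$)
$l = 6$ ($l = 6 + 0 \cdot 6 = 6 + 0 = 6$)
$f{\left(r \right)} = \frac{- \frac{128}{3} + r}{6 + r}$ ($f{\left(r \right)} = \frac{r - \frac{2 \cdot 8^{2}}{3}}{r + 6} = \frac{r - \frac{128}{3}}{6 + r} = \frac{- \frac{128}{3} + r}{6 + r}$)
$f{\left(-38 \right)} \left(-134\right) = \frac{- \frac{128}{3} - 38}{6 - 38} \left(-134\right) = \frac{1}{-32} \left(- \frac{242}{3}\right) \left(-134\right) = \left(- \frac{1}{32}\right) \left(- \frac{242}{3}\right) \left(-134\right) = \frac{121}{48} \left(-134\right) = - \frac{8107}{24}$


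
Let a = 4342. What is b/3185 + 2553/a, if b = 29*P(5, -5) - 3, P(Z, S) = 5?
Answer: 672913/1063790 ≈ 0.63256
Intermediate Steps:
b = 142 (b = 29*5 - 3 = 145 - 3 = 142)
b/3185 + 2553/a = 142/3185 + 2553/4342 = 672913/1063790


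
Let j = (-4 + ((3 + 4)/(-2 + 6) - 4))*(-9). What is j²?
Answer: 50625/16 ≈ 3164.1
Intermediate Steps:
j = 225/4 (j = (-4 + (7/4 - 4))*(-9) = (-4 - 9/4)*(-9) = -25/4*(-9) = 225/4 ≈ 56.250)
j² = (225/4)² = 50625/16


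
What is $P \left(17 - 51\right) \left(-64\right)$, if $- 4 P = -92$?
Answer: $50048$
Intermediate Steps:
$P = 23$ ($P = \left(- \frac{1}{4}\right) \left(-92\right) = 23$)
$P \left(17 - 51\right) \left(-64\right) = 23 \left(17 - 51\right) \left(-64\right) = 23 \left(-34\right) \left(-64\right) = \left(-782\right) \left(-64\right) = 50048$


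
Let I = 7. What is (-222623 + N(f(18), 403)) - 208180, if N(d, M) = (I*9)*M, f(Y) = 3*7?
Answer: -405414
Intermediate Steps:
f(Y) = 21
N(d, M) = 63*M (N(d, M) = (7*9)*M = 63*M)
(-222623 + N(f(18), 403)) - 208180 = (-222623 + 63*403) - 208180 = (-222623 + 25389) - 208180 = -197234 - 208180 = -405414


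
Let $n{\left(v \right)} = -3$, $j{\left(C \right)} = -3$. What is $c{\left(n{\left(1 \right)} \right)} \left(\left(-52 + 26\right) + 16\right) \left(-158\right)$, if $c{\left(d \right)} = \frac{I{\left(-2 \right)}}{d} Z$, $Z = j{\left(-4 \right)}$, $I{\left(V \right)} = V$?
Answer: $-3160$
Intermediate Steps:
$Z = -3$
$c{\left(d \right)} = \frac{6}{d}$ ($c{\left(d \right)} = - \frac{2}{d} \left(-3\right) = \frac{6}{d}$)
$c{\left(n{\left(1 \right)} \right)} \left(\left(-52 + 26\right) + 16\right) \left(-158\right) = \frac{6}{-3} \left(\left(-52 + 26\right) + 16\right) \left(-158\right) = 6 \left(- \frac{1}{3}\right) \left(-26 + 16\right) \left(-158\right) = \left(-2\right) \left(-10\right) \left(-158\right) = 20 \left(-158\right) = -3160$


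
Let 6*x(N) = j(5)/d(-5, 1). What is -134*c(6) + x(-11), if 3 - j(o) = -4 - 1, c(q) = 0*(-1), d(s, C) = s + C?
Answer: -⅓ ≈ -0.33333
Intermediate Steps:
d(s, C) = C + s
c(q) = 0
j(o) = 8 (j(o) = 3 - (-4 - 1) = 3 - 1*(-5) = 3 + 5 = 8)
x(N) = -⅓ (x(N) = (8/(1 - 5))/6 = (8/(-4))/6 = (8*(-¼))/6 = (⅙)*(-2) = -⅓)
-134*c(6) + x(-11) = -134*0 - ⅓ = 0 - ⅓ = -⅓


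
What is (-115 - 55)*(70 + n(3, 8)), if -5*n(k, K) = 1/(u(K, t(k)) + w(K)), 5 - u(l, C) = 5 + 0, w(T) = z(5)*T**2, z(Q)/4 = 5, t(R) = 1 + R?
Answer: -7615983/640 ≈ -11900.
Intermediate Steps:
z(Q) = 20 (z(Q) = 4*5 = 20)
w(T) = 20*T**2
u(l, C) = 0 (u(l, C) = 5 - (5 + 0) = 5 - 1*5 = 5 - 5 = 0)
n(k, K) = -1/(100*K**2) (n(k, K) = -1/(5*(0 + 20*K**2)) = -1/(20*K**2)/5 = -1/(100*K**2))
(-115 - 55)*(70 + n(3, 8)) = (-115 - 55)*(70 - 1/100/8**2) = -170*(70 - 1/100*1/64) = -170*(70 - 1/6400) = -170*447999/6400 = -7615983/640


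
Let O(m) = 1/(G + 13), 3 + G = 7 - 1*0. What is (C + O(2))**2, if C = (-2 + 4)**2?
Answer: 4761/289 ≈ 16.474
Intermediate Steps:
G = 4 (G = -3 + (7 - 1*0) = -3 + (7 + 0) = -3 + 7 = 4)
C = 4 (C = 2**2 = 4)
O(m) = 1/17 (O(m) = 1/(4 + 13) = 1/17)
(C + O(2))**2 = (4 + 1/17)**2 = (69/17)**2 = 4761/289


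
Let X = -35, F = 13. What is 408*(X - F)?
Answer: -19584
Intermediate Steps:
408*(X - F) = 408*(-35 - 1*13) = 408*(-35 - 13) = 408*(-48) = -19584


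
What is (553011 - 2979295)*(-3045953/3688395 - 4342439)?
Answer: 38860901210003453672/3688395 ≈ 1.0536e+13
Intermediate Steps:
(553011 - 2979295)*(-3045953/3688395 - 4342439) = -2426284*(-3045953*1/3688395 - 4342439) = -2426284*(-3045953/3688395 - 4342439) = -2426284*(-16016633341358/3688395) = 38860901210003453672/3688395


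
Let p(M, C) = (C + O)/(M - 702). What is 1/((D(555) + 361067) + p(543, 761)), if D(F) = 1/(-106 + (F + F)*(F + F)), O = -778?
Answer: 195887046/70728368982139 ≈ 2.7696e-6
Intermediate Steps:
p(M, C) = (-778 + C)/(-702 + M) (p(M, C) = (C - 778)/(M - 702) = (-778 + C)/(-702 + M))
D(F) = 1/(-106 + 4*F**2) (D(F) = 1/(-106 + (2*F)*(2*F)) = 1/(-106 + 4*F**2))
1/((D(555) + 361067) + p(543, 761)) = 1/((1/(2*(-53 + 2*555**2)) + 361067) + (-778 + 761)/(-702 + 543)) = 1/((1/(2*(-53 + 2*308025)) + 361067) - 17/(-159)) = 1/((1/(2*(-53 + 616050)) + 361067) - 1/159*(-17)) = 1/(((1/2)/615997 + 361067) + 17/159) = 1/(((1/2)*(1/615997) + 361067) + 17/159) = 1/((1/1231994 + 361067) + 17/159) = 1/(444832377599/1231994 + 17/159) = 1/(70728368982139/195887046) = 195887046/70728368982139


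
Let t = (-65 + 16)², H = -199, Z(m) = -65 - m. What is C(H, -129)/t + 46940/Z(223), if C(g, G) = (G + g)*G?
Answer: -25129271/172872 ≈ -145.36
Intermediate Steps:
t = 2401 (t = (-49)² = 2401)
C(g, G) = G*(G + g)
C(H, -129)/t + 46940/Z(223) = -129*(-129 - 199)/2401 + 46940/(-65 - 1*223) = -129*(-328)*(1/2401) + 46940/(-65 - 223) = 42312*(1/2401) + 46940/(-288) = 42312/2401 + 46940*(-1/288) = 42312/2401 - 11735/72 = -25129271/172872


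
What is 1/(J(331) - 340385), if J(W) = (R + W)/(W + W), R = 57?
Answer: -331/112667241 ≈ -2.9379e-6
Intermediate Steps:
J(W) = (57 + W)/(2*W) (J(W) = (57 + W)/(W + W) = (57 + W)/((2*W)) = (57 + W)*(1/(2*W)) = (57 + W)/(2*W))
1/(J(331) - 340385) = 1/((1/2)*(57 + 331)/331 - 340385) = 1/((1/2)*(1/331)*388 - 340385) = 1/(194/331 - 340385) = 1/(-112667241/331) = -331/112667241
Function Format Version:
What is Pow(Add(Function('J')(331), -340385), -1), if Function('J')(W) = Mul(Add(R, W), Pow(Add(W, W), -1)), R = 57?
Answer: Rational(-331, 112667241) ≈ -2.9379e-6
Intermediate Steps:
Function('J')(W) = Mul(Rational(1, 2), Pow(W, -1), Add(57, W)) (Function('J')(W) = Mul(Add(57, W), Pow(Add(W, W), -1)) = Mul(Add(57, W), Pow(Mul(2, W), -1)) = Mul(Add(57, W), Mul(Rational(1, 2), Pow(W, -1))) = Mul(Rational(1, 2), Pow(W, -1), Add(57, W)))
Pow(Add(Function('J')(331), -340385), -1) = Pow(Add(Mul(Rational(1, 2), Pow(331, -1), Add(57, 331)), -340385), -1) = Pow(Add(Mul(Rational(1, 2), Rational(1, 331), 388), -340385), -1) = Pow(Add(Rational(194, 331), -340385), -1) = Pow(Rational(-112667241, 331), -1) = Rational(-331, 112667241)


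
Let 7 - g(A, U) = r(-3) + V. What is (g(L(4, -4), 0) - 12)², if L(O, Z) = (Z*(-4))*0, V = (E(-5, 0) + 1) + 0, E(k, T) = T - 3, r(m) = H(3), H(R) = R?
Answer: 36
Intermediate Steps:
r(m) = 3
E(k, T) = -3 + T
V = -2 (V = ((-3 + 0) + 1) + 0 = (-3 + 1) + 0 = -2 + 0 = -2)
L(O, Z) = 0 (L(O, Z) = -4*Z*0 = 0)
g(A, U) = 6 (g(A, U) = 7 - (3 - 2) = 7 - 1*1 = 7 - 1 = 6)
(g(L(4, -4), 0) - 12)² = (6 - 12)² = (-6)² = 36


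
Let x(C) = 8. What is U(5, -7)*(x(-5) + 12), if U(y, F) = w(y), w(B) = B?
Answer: 100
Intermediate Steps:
U(y, F) = y
U(5, -7)*(x(-5) + 12) = 5*(8 + 12) = 5*20 = 100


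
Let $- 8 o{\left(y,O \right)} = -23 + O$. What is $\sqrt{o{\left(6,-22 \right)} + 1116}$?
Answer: $\frac{3 \sqrt{1994}}{4} \approx 33.491$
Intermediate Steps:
$o{\left(y,O \right)} = \frac{23}{8} - \frac{O}{8}$ ($o{\left(y,O \right)} = - \frac{-23 + O}{8} = \frac{23}{8} - \frac{O}{8}$)
$\sqrt{o{\left(6,-22 \right)} + 1116} = \sqrt{\left(\frac{23}{8} - - \frac{11}{4}\right) + 1116} = \sqrt{\left(\frac{23}{8} + \frac{11}{4}\right) + 1116} = \sqrt{\frac{45}{8} + 1116} = \sqrt{\frac{8973}{8}} = \frac{3 \sqrt{1994}}{4}$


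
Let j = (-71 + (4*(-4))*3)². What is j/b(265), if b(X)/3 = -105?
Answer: -2023/45 ≈ -44.956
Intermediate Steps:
b(X) = -315 (b(X) = 3*(-105) = -315)
j = 14161 (j = (-71 - 16*3)² = (-71 - 48)² = (-119)² = 14161)
j/b(265) = 14161/(-315) = 14161*(-1/315) = -2023/45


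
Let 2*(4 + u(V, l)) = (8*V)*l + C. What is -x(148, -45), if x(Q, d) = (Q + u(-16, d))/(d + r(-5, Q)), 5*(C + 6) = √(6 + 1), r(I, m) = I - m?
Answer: 1007/66 + √7/1980 ≈ 15.259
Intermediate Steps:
C = -6 + √7/5 (C = -6 + √(6 + 1)/5 = -6 + √7/5 ≈ -5.4708)
u(V, l) = -7 + √7/10 + 4*V*l (u(V, l) = -4 + ((8*V)*l + (-6 + √7/5))/2 = -4 + (8*V*l + (-6 + √7/5))/2 = -4 + (-6 + √7/5 + 8*V*l)/2 = -4 + (-3 + √7/10 + 4*V*l) = -7 + √7/10 + 4*V*l)
x(Q, d) = (-7 + Q - 64*d + √7/10)/(-5 + d - Q) (x(Q, d) = (Q + (-7 + √7/10 + 4*(-16)*d))/(d + (-5 - Q)) = (Q + (-7 + √7/10 - 64*d))/(-5 + d - Q) = (Q + (-7 - 64*d + √7/10))/(-5 + d - Q) = (-7 + Q - 64*d + √7/10)/(-5 + d - Q))
-x(148, -45) = -(7 - 1*148 + 64*(-45) - √7/10)/(5 + 148 - 1*(-45)) = -(7 - 148 - 2880 - √7/10)/(5 + 148 + 45) = -(-3021 - √7/10)/198 = -(-1007/66 - √7/1980) = 1007/66 + √7/1980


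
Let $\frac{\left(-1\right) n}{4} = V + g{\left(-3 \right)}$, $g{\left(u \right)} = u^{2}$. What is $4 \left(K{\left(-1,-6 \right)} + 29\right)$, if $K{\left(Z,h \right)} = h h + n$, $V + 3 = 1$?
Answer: $148$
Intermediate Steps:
$V = -2$ ($V = -3 + 1 = -2$)
$n = -28$ ($n = - 4 \left(-2 + \left(-3\right)^{2}\right) = - 4 \left(-2 + 9\right) = \left(-4\right) 7 = -28$)
$K{\left(Z,h \right)} = -28 + h^{2}$ ($K{\left(Z,h \right)} = h h - 28 = h^{2} - 28 = -28 + h^{2}$)
$4 \left(K{\left(-1,-6 \right)} + 29\right) = 4 \left(\left(-28 + \left(-6\right)^{2}\right) + 29\right) = 4 \left(\left(-28 + 36\right) + 29\right) = 4 \left(8 + 29\right) = 4 \cdot 37 = 148$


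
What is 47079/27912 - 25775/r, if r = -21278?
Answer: 286863127/98985256 ≈ 2.8980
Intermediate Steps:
47079/27912 - 25775/r = 47079/27912 - 25775/(-21278) = 47079*(1/27912) - 25775*(-1/21278) = 15693/9304 + 25775/21278 = 286863127/98985256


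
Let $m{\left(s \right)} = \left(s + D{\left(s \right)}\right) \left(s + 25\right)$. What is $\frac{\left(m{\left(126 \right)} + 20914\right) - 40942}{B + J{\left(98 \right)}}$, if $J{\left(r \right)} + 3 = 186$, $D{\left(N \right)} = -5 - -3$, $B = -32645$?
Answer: $\frac{652}{16231} \approx 0.04017$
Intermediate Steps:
$D{\left(N \right)} = -2$ ($D{\left(N \right)} = -5 + 3 = -2$)
$m{\left(s \right)} = \left(-2 + s\right) \left(25 + s\right)$ ($m{\left(s \right)} = \left(s - 2\right) \left(s + 25\right) = \left(-2 + s\right) \left(25 + s\right)$)
$J{\left(r \right)} = 183$ ($J{\left(r \right)} = -3 + 186 = 183$)
$\frac{\left(m{\left(126 \right)} + 20914\right) - 40942}{B + J{\left(98 \right)}} = \frac{\left(\left(-50 + 126^{2} + 23 \cdot 126\right) + 20914\right) - 40942}{-32645 + 183} = \frac{\left(\left(-50 + 15876 + 2898\right) + 20914\right) - 40942}{-32462} = \left(\left(18724 + 20914\right) - 40942\right) \left(- \frac{1}{32462}\right) = \left(39638 - 40942\right) \left(- \frac{1}{32462}\right) = \left(-1304\right) \left(- \frac{1}{32462}\right) = \frac{652}{16231}$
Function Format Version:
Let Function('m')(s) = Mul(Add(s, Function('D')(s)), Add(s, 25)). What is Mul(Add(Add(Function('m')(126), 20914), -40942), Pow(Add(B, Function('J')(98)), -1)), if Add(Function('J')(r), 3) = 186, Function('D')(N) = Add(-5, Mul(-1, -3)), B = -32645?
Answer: Rational(652, 16231) ≈ 0.040170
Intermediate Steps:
Function('D')(N) = -2 (Function('D')(N) = Add(-5, 3) = -2)
Function('m')(s) = Mul(Add(-2, s), Add(25, s)) (Function('m')(s) = Mul(Add(s, -2), Add(s, 25)) = Mul(Add(-2, s), Add(25, s)))
Function('J')(r) = 183 (Function('J')(r) = Add(-3, 186) = 183)
Mul(Add(Add(Function('m')(126), 20914), -40942), Pow(Add(B, Function('J')(98)), -1)) = Mul(Add(Add(Add(-50, Pow(126, 2), Mul(23, 126)), 20914), -40942), Pow(Add(-32645, 183), -1)) = Mul(Add(Add(Add(-50, 15876, 2898), 20914), -40942), Pow(-32462, -1)) = Mul(Add(Add(18724, 20914), -40942), Rational(-1, 32462)) = Mul(Add(39638, -40942), Rational(-1, 32462)) = Mul(-1304, Rational(-1, 32462)) = Rational(652, 16231)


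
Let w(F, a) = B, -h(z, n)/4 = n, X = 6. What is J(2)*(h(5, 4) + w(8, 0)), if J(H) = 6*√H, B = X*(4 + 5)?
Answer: 228*√2 ≈ 322.44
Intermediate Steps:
h(z, n) = -4*n
B = 54 (B = 6*(4 + 5) = 6*9 = 54)
w(F, a) = 54
J(2)*(h(5, 4) + w(8, 0)) = (6*√2)*(-4*4 + 54) = (6*√2)*(-16 + 54) = (6*√2)*38 = 228*√2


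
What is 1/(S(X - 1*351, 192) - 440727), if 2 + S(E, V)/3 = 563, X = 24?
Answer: -1/439044 ≈ -2.2777e-6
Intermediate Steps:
S(E, V) = 1683 (S(E, V) = -6 + 3*563 = -6 + 1689 = 1683)
1/(S(X - 1*351, 192) - 440727) = 1/(1683 - 440727) = 1/(-439044) = -1/439044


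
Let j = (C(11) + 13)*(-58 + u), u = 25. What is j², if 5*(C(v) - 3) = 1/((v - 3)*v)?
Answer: 446181129/1600 ≈ 2.7886e+5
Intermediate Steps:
C(v) = 3 + 1/(5*v*(-3 + v)) (C(v) = 3 + (1/((v - 3)*v))/5 = 3 + (1/((-3 + v)*v))/5 = 3 + (1/(v*(-3 + v)))/5 = 3 + 1/(5*v*(-3 + v)))
j = -21123/40 (j = ((⅕)*(1 - 45*11 + 15*11²)/(11*(-3 + 11)) + 13)*(-58 + 25) = ((⅕)*(1/11)*(1 - 495 + 15*121)/8 + 13)*(-33) = ((⅕)*(1/11)*(⅛)*(1 - 495 + 1815) + 13)*(-33) = ((⅕)*(1/11)*(⅛)*1321 + 13)*(-33) = (1321/440 + 13)*(-33) = (7041/440)*(-33) = -21123/40 ≈ -528.08)
j² = (-21123/40)² = 446181129/1600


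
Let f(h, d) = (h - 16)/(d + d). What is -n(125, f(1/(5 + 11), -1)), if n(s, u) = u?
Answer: -255/32 ≈ -7.9688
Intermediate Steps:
f(h, d) = (-16 + h)/(2*d) (f(h, d) = (-16 + h)/((2*d)) = (-16 + h)*(1/(2*d)) = (-16 + h)/(2*d))
-n(125, f(1/(5 + 11), -1)) = -(-16 + 1/(5 + 11))/(2*(-1)) = -(-1)*(-16 + 1/16)/2 = -(-1)*(-255)/(2*16) = -1*255/32 = -255/32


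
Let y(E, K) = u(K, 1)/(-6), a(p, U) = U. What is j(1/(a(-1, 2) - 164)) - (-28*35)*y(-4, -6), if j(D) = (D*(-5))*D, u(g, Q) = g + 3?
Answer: 12859555/26244 ≈ 490.00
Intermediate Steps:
u(g, Q) = 3 + g
y(E, K) = -½ - K/6 (y(E, K) = (3 + K)/(-6) = (3 + K)*(-⅙) = -½ - K/6)
j(D) = -5*D² (j(D) = (-5*D)*D = -5*D²)
j(1/(a(-1, 2) - 164)) - (-28*35)*y(-4, -6) = -5/(2 - 164)² - (-28*35)*(-½ - ⅙*(-6)) = -5*(1/(-162))² - (-980)*(-½ + 1) = -5*(-1/162)² - (-980)/2 = -5*1/26244 - 1*(-490) = -5/26244 + 490 = 12859555/26244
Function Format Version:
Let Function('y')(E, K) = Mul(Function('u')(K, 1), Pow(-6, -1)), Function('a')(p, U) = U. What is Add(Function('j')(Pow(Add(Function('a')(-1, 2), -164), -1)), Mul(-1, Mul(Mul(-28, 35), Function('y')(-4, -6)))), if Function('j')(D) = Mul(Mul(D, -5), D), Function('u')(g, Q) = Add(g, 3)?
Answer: Rational(12859555, 26244) ≈ 490.00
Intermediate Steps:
Function('u')(g, Q) = Add(3, g)
Function('y')(E, K) = Add(Rational(-1, 2), Mul(Rational(-1, 6), K)) (Function('y')(E, K) = Mul(Add(3, K), Pow(-6, -1)) = Mul(Add(3, K), Rational(-1, 6)) = Add(Rational(-1, 2), Mul(Rational(-1, 6), K)))
Function('j')(D) = Mul(-5, Pow(D, 2)) (Function('j')(D) = Mul(Mul(-5, D), D) = Mul(-5, Pow(D, 2)))
Add(Function('j')(Pow(Add(Function('a')(-1, 2), -164), -1)), Mul(-1, Mul(Mul(-28, 35), Function('y')(-4, -6)))) = Add(Mul(-5, Pow(Pow(Add(2, -164), -1), 2)), Mul(-1, Mul(Mul(-28, 35), Add(Rational(-1, 2), Mul(Rational(-1, 6), -6))))) = Add(Mul(-5, Pow(Pow(-162, -1), 2)), Mul(-1, Mul(-980, Add(Rational(-1, 2), 1)))) = Add(Mul(-5, Pow(Rational(-1, 162), 2)), Mul(-1, Mul(-980, Rational(1, 2)))) = Add(Mul(-5, Rational(1, 26244)), Mul(-1, -490)) = Add(Rational(-5, 26244), 490) = Rational(12859555, 26244)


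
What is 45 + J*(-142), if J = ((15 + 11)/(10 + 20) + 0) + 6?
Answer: -13951/15 ≈ -930.07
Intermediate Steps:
J = 103/15 (J = (26/30 + 0) + 6 = (26*(1/30) + 0) + 6 = (13/15 + 0) + 6 = 13/15 + 6 = 103/15 ≈ 6.8667)
45 + J*(-142) = 45 + (103/15)*(-142) = 45 - 14626/15 = -13951/15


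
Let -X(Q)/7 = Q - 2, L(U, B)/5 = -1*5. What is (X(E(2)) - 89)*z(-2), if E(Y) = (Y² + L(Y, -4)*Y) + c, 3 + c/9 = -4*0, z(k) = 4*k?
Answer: -3488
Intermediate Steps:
L(U, B) = -25 (L(U, B) = 5*(-1*5) = 5*(-5) = -25)
c = -27 (c = -27 + 9*(-4*0) = -27 + 9*0 = -27 + 0 = -27)
E(Y) = -27 + Y² - 25*Y (E(Y) = (Y² - 25*Y) - 27 = -27 + Y² - 25*Y)
X(Q) = 14 - 7*Q (X(Q) = -7*(Q - 2) = -7*(-2 + Q) = 14 - 7*Q)
(X(E(2)) - 89)*z(-2) = ((14 - 7*(-27 + 2² - 25*2)) - 89)*(4*(-2)) = ((14 - 7*(-27 + 4 - 50)) - 89)*(-8) = ((14 - 7*(-73)) - 89)*(-8) = ((14 + 511) - 89)*(-8) = (525 - 89)*(-8) = 436*(-8) = -3488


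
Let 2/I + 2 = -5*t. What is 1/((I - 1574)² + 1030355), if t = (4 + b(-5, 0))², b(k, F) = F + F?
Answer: 1681/5896792980 ≈ 2.8507e-7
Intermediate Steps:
b(k, F) = 2*F
t = 16 (t = (4 + 2*0)² = (4 + 0)² = 4² = 16)
I = -1/41 (I = 2/(-2 - 5*16) = 2/(-2 - 80) = 2/(-82) = 2*(-1/82) = -1/41 ≈ -0.024390)
1/((I - 1574)² + 1030355) = 1/((-1/41 - 1574)² + 1030355) = 1/((-64535/41)² + 1030355) = 1/(4164766225/1681 + 1030355) = 1/(5896792980/1681) = 1681/5896792980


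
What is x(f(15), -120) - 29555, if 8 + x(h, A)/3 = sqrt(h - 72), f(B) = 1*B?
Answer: -29579 + 3*I*sqrt(57) ≈ -29579.0 + 22.65*I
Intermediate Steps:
f(B) = B
x(h, A) = -24 + 3*sqrt(-72 + h) (x(h, A) = -24 + 3*sqrt(h - 72) = -24 + 3*sqrt(-72 + h))
x(f(15), -120) - 29555 = (-24 + 3*sqrt(-72 + 15)) - 29555 = (-24 + 3*sqrt(-57)) - 29555 = (-24 + 3*(I*sqrt(57))) - 29555 = (-24 + 3*I*sqrt(57)) - 29555 = -29579 + 3*I*sqrt(57)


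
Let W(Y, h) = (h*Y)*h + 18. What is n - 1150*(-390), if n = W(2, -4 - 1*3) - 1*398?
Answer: 448218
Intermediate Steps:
W(Y, h) = 18 + Y*h² (W(Y, h) = (Y*h)*h + 18 = Y*h² + 18 = 18 + Y*h²)
n = -282 (n = (18 + 2*(-4 - 1*3)²) - 1*398 = (18 + 2*(-4 - 3)²) - 398 = (18 + 2*(-7)²) - 398 = (18 + 2*49) - 398 = (18 + 98) - 398 = 116 - 398 = -282)
n - 1150*(-390) = -282 - 1150*(-390) = -282 + 448500 = 448218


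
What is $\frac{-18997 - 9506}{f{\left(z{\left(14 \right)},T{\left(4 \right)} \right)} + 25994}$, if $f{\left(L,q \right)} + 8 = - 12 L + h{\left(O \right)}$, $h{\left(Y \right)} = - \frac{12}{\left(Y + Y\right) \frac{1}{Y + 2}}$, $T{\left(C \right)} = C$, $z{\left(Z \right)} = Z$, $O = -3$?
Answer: $- \frac{28503}{25816} \approx -1.1041$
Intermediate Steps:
$h{\left(Y \right)} = - \frac{6 \left(2 + Y\right)}{Y}$ ($h{\left(Y \right)} = - \frac{12}{2 Y \frac{1}{2 + Y}} = - 12 \frac{2 + Y}{2 Y} = - \frac{6 \left(2 + Y\right)}{Y}$)
$f{\left(L,q \right)} = -10 - 12 L$ ($f{\left(L,q \right)} = -8 - \left(6 - 4 + 12 L\right) = -8 - \left(2 + 12 L\right) = -10 - 12 L$)
$\frac{-18997 - 9506}{f{\left(z{\left(14 \right)},T{\left(4 \right)} \right)} + 25994} = \frac{-18997 - 9506}{\left(-10 - 168\right) + 25994} = - \frac{28503}{\left(-10 - 168\right) + 25994} = - \frac{28503}{-178 + 25994} = - \frac{28503}{25816}$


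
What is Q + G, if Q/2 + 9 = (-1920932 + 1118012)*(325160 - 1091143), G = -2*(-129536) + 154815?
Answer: 1230046554589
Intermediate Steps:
G = 413887 (G = 259072 + 154815 = 413887)
Q = 1230046140702 (Q = -18 + 2*((-1920932 + 1118012)*(325160 - 1091143)) = -18 + 2*(-802920*(-765983)) = -18 + 2*615023070360 = -18 + 1230046140720 = 1230046140702)
Q + G = 1230046140702 + 413887 = 1230046554589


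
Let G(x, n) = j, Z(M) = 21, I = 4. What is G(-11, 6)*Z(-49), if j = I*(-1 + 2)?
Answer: 84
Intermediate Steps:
j = 4 (j = 4*(-1 + 2) = 4*1 = 4)
G(x, n) = 4
G(-11, 6)*Z(-49) = 4*21 = 84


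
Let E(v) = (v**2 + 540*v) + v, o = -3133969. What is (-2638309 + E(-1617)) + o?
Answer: -4032386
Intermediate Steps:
E(v) = v**2 + 541*v
(-2638309 + E(-1617)) + o = (-2638309 - 1617*(541 - 1617)) - 3133969 = (-2638309 - 1617*(-1076)) - 3133969 = (-2638309 + 1739892) - 3133969 = -898417 - 3133969 = -4032386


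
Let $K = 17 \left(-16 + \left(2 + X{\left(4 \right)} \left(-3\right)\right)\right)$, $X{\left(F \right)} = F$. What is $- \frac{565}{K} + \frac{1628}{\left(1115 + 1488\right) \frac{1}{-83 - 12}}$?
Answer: $- \frac{3520475}{60554} \approx -58.138$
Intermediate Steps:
$K = -442$ ($K = 17 \left(-16 + \left(2 + 4 \left(-3\right)\right)\right) = 17 \left(-16 + \left(2 - 12\right)\right) = 17 \left(-16 - 10\right) = 17 \left(-26\right) = -442$)
$- \frac{565}{K} + \frac{1628}{\left(1115 + 1488\right) \frac{1}{-83 - 12}} = - \frac{565}{-442} + \frac{1628}{\left(1115 + 1488\right) \frac{1}{-83 - 12}} = \left(-565\right) \left(- \frac{1}{442}\right) + \frac{1628}{2603 \frac{1}{-95}} = \frac{565}{442} + \frac{1628}{2603 \left(- \frac{1}{95}\right)} = \frac{565}{442} + \frac{1628}{- \frac{137}{5}} = \frac{565}{442} + 1628 \left(- \frac{5}{137}\right) = \frac{565}{442} - \frac{8140}{137} = - \frac{3520475}{60554}$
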